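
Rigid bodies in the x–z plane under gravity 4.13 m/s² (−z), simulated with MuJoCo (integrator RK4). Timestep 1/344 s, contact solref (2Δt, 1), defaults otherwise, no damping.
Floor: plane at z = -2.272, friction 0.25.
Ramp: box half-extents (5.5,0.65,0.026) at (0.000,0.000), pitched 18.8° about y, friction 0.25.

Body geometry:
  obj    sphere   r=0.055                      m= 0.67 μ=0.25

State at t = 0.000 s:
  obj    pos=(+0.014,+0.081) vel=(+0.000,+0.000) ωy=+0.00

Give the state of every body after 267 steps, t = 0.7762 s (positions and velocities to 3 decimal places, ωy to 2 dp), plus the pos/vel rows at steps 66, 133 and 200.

State at t = 0.7762 s:
  obj    pos=(+0.285,-0.011) vel=(+0.699,-0.238) ωy=+13.41

Key-timestep trajectory:
   step    t(s)  obj.x    obj.z    obj.vx   obj.vz 
     66  0.1919   +0.031  +0.075  +0.173  -0.059
    133  0.3866   +0.081  +0.058  +0.348  -0.118
    200  0.5814   +0.166  +0.029  +0.523  -0.178


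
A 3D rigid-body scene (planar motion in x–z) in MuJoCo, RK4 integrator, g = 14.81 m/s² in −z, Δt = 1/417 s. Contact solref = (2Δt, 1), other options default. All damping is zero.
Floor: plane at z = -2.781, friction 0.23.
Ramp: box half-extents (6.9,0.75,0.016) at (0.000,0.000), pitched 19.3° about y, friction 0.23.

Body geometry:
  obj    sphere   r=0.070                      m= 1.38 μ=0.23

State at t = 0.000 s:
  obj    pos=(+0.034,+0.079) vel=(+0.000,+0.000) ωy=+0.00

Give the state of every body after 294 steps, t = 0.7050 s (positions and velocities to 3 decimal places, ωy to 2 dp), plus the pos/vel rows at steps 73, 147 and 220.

State at t = 0.7050 s:
  obj    pos=(+0.854,-0.208) vel=(+2.327,-0.815) ωy=+35.21

Key-timestep trajectory:
   step    t(s)  obj.x    obj.z    obj.vx   obj.vz 
     73  0.1751   +0.085  +0.061  +0.578  -0.202
    147  0.3525   +0.239  +0.007  +1.163  -0.407
    220  0.5276   +0.493  -0.082  +1.741  -0.610


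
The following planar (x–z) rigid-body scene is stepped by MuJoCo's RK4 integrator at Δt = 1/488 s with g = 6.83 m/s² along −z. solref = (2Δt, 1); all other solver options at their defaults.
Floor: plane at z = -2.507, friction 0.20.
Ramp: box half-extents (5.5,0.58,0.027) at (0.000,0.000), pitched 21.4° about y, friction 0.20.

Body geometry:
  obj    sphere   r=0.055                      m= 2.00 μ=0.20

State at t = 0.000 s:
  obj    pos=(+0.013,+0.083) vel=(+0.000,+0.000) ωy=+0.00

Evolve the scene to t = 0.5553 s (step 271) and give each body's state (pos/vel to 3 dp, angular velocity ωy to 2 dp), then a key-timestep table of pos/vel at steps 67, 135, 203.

State at t = 0.5553 s:
  obj    pos=(+0.269,-0.017) vel=(+0.920,-0.361) ωy=+17.97

Key-timestep trajectory:
   step    t(s)  obj.x    obj.z    obj.vx   obj.vz 
     67  0.1373   +0.029  +0.077  +0.228  -0.089
    135  0.2766   +0.076  +0.058  +0.459  -0.180
    203  0.4160   +0.156  +0.027  +0.689  -0.270


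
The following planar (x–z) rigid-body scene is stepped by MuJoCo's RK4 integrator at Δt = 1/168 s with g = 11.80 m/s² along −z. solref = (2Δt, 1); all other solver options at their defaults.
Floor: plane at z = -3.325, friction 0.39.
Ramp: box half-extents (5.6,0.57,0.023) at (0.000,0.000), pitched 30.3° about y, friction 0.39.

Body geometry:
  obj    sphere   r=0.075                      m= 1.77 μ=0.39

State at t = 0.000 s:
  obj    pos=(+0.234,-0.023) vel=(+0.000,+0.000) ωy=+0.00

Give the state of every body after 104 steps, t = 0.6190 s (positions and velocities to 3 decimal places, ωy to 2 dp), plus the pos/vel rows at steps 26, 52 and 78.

State at t = 0.6190 s:
  obj    pos=(+0.938,-0.434) vel=(+2.273,-1.328) ωy=+35.09

Key-timestep trajectory:
   step    t(s)  obj.x    obj.z    obj.vx   obj.vz 
     26  0.1548   +0.278  -0.049  +0.568  -0.332
     52  0.3095   +0.410  -0.126  +1.137  -0.664
     78  0.4643   +0.630  -0.255  +1.705  -0.996


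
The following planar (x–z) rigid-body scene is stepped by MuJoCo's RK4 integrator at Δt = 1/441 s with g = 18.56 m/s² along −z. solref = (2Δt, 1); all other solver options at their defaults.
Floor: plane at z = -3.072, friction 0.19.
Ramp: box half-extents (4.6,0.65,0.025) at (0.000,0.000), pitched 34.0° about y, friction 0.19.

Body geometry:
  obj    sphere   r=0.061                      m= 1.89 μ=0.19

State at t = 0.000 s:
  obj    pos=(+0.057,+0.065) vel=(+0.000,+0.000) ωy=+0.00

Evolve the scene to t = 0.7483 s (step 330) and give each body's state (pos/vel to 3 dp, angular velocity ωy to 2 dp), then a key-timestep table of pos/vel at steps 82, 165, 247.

State at t = 0.7483 s:
  obj    pos=(+1.790,-1.104) vel=(+4.631,-3.114) ωy=+89.56

Key-timestep trajectory:
   step    t(s)  obj.x    obj.z    obj.vx   obj.vz 
     82  0.1859   +0.165  -0.007  +1.154  -0.772
    165  0.3741   +0.491  -0.227  +2.317  -1.557
    247  0.5601   +1.028  -0.590  +3.464  -2.338


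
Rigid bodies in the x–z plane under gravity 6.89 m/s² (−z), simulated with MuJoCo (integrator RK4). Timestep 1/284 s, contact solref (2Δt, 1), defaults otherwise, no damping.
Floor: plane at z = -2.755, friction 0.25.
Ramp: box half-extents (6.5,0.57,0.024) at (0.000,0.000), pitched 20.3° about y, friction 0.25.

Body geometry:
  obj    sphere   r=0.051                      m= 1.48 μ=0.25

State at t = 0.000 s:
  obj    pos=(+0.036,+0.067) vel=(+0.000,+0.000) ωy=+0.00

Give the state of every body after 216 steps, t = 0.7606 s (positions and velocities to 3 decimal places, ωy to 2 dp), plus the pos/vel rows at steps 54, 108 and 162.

State at t = 0.7606 s:
  obj    pos=(+0.499,-0.105) vel=(+1.218,-0.451) ωy=+25.46

Key-timestep trajectory:
   step    t(s)  obj.x    obj.z    obj.vx   obj.vz 
     54  0.1901   +0.065  +0.056  +0.305  -0.113
    108  0.3803   +0.152  +0.024  +0.609  -0.225
    162  0.5704   +0.296  -0.030  +0.914  -0.338


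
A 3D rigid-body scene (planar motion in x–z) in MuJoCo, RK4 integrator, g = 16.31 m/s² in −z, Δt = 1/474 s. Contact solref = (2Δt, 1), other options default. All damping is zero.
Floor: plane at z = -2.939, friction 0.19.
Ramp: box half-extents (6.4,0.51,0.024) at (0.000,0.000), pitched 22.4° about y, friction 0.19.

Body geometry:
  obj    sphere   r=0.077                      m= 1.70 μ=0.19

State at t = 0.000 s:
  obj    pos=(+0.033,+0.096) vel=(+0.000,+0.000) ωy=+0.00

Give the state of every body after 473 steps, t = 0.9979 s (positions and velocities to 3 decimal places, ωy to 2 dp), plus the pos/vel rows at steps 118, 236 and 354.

State at t = 0.9979 s:
  obj    pos=(+2.077,-0.747) vel=(+4.096,-1.688) ωy=+57.53

Key-timestep trajectory:
   step    t(s)  obj.x    obj.z    obj.vx   obj.vz 
    118  0.2489   +0.160  +0.043  +1.022  -0.421
    236  0.4979   +0.542  -0.114  +2.044  -0.842
    354  0.7468   +1.178  -0.376  +3.066  -1.264


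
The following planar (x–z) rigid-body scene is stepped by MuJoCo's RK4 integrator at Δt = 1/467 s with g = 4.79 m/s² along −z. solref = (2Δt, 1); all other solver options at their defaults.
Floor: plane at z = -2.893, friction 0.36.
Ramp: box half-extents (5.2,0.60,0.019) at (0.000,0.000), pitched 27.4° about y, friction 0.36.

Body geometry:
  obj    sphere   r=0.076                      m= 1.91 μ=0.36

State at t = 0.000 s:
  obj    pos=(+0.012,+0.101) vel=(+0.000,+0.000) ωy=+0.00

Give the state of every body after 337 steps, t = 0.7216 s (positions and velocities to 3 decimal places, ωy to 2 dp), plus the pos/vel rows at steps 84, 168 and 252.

State at t = 0.7216 s:
  obj    pos=(+0.376,-0.088) vel=(+1.009,-0.523) ωy=+14.95

Key-timestep trajectory:
   step    t(s)  obj.x    obj.z    obj.vx   obj.vz 
     84  0.1799   +0.035  +0.089  +0.251  -0.130
    168  0.3597   +0.102  +0.054  +0.503  -0.261
    252  0.5396   +0.215  -0.005  +0.754  -0.391


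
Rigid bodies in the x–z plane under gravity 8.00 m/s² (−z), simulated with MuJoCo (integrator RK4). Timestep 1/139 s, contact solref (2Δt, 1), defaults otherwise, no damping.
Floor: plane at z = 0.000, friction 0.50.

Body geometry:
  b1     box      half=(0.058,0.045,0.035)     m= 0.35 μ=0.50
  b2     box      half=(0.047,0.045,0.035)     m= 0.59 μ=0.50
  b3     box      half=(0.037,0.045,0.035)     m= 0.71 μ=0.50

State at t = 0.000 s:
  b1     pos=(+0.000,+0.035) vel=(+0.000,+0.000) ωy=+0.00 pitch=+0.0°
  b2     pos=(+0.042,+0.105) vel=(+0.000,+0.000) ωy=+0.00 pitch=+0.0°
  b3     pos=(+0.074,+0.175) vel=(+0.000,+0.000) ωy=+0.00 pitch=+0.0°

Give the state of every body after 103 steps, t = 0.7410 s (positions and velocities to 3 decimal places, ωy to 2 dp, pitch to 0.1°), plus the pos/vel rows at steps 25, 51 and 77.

State at t = 0.7410 s:
  b1     pos=(+0.000,+0.035) vel=(+0.000,+0.000) ωy=+0.00 pitch=+0.0°
  b2     pos=(+0.106,+0.047) vel=(+0.000,+0.001) ωy=+0.00 pitch=+90.0°
  b3     pos=(+0.201,+0.037) vel=(+0.000,+0.001) ωy=-0.01 pitch=+90.0°

Key-timestep trajectory:
   step    t(s)  b1.x    b1.z    b1.vx   b1.vz   b2.x    b2.z    b2.vx   b2.vz   b3.x    b3.z    b3.vx   b3.vz 
     25  0.1799   +0.000  +0.035  +0.000  +0.000   +0.043  +0.106  +0.018  +0.008   +0.078  +0.174  +0.054  -0.010
     51  0.3669   +0.000  +0.035  -0.002  +0.000   +0.052  +0.108  +0.106  +0.016   +0.103  +0.166  +0.253  -0.124
     77  0.5540   +0.000  +0.035  +0.000  +0.000   +0.092  +0.082  +0.290  -0.591   +0.177  +0.068  +0.444  -1.172


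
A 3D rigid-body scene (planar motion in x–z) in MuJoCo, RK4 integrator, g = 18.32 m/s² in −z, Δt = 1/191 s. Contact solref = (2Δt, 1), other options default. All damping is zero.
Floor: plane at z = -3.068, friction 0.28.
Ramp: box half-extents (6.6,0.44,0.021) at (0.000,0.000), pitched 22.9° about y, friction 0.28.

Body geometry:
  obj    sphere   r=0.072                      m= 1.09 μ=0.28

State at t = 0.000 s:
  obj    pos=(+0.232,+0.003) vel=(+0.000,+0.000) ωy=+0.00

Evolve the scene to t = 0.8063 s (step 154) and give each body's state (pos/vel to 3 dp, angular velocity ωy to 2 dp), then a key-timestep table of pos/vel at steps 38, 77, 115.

State at t = 0.8063 s:
  obj    pos=(+1.757,-0.641) vel=(+3.782,-1.598) ωy=+57.01

Key-timestep trajectory:
   step    t(s)  obj.x    obj.z    obj.vx   obj.vz 
     38  0.1990   +0.325  -0.036  +0.933  -0.394
     77  0.4031   +0.613  -0.158  +1.891  -0.799
    115  0.6021   +1.082  -0.356  +2.824  -1.193


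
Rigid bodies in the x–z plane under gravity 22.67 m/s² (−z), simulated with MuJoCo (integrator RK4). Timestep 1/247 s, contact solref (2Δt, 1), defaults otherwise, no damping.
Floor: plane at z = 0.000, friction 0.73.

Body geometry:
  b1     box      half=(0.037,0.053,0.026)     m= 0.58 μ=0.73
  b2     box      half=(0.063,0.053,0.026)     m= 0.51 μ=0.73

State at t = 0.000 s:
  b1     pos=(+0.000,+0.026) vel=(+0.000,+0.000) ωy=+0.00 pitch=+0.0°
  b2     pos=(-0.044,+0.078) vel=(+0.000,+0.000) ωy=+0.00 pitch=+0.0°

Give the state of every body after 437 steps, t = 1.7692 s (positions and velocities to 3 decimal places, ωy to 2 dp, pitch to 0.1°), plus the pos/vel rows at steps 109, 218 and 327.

State at t = 1.7692 s:
  b1     pos=(+0.001,+0.026) vel=(+0.001,+0.000) ωy=+0.00 pitch=+0.0°
  b2     pos=(-0.061,+0.064) vel=(+0.000,+0.000) ωy=+0.02 pitch=-46.6°

Key-timestep trajectory:
   step    t(s)  b1.x    b1.z    b1.vx   b1.vz   b2.x    b2.z    b2.vx   b2.vz 
    109  0.4413   +0.000  +0.026  +0.000  +0.000   -0.061  +0.064  -0.009  +0.002
    218  0.8826   +0.000  +0.026  +0.001  +0.000   -0.061  +0.064  +0.000  +0.000
    327  1.3239   +0.001  +0.026  +0.001  +0.000   -0.061  +0.064  +0.000  +0.000


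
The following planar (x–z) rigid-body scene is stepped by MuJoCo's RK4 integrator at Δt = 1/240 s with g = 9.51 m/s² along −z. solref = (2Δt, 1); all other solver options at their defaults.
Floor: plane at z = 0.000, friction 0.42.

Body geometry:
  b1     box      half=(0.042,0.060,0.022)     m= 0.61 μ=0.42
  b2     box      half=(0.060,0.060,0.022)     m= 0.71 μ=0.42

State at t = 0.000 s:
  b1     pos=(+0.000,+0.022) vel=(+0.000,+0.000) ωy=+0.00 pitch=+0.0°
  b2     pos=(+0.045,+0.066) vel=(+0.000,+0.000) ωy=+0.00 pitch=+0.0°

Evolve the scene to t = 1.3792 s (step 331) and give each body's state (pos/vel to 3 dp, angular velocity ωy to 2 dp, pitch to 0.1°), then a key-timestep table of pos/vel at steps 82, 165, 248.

State at t = 1.3792 s:
  b1     pos=(-0.001,+0.022) vel=(+0.000,+0.000) ωy=+0.00 pitch=+0.0°
  b2     pos=(+0.060,+0.057) vel=(+0.000,+0.000) ωy=-0.01 pitch=+42.1°

Key-timestep trajectory:
   step    t(s)  b1.x    b1.z    b1.vx   b1.vz   b2.x    b2.z    b2.vx   b2.vz 
     82  0.3417   +0.000  +0.022  +0.000  +0.000   +0.064  +0.060  -0.069  -0.027
    165  0.6875   +0.000  +0.022  +0.000  +0.000   +0.060  +0.057  +0.000  +0.000
    248  1.0333   +0.000  +0.022  +0.000  +0.000   +0.060  +0.057  +0.000  +0.000


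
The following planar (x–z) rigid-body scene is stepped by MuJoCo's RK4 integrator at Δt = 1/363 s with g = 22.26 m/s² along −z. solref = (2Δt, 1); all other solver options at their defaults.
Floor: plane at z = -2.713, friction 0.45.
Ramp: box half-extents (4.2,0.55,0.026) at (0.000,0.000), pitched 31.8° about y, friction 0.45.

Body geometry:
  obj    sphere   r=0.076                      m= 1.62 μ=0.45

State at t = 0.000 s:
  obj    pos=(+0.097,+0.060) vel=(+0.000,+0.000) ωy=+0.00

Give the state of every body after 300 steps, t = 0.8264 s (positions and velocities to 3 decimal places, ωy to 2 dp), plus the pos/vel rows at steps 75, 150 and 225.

State at t = 0.8264 s:
  obj    pos=(+2.529,-1.448) vel=(+5.885,-3.649) ωy=+91.10

Key-timestep trajectory:
   step    t(s)  obj.x    obj.z    obj.vx   obj.vz 
     75  0.2066   +0.249  -0.034  +1.471  -0.912
    150  0.4132   +0.705  -0.317  +2.943  -1.825
    225  0.6198   +1.465  -0.788  +4.414  -2.737


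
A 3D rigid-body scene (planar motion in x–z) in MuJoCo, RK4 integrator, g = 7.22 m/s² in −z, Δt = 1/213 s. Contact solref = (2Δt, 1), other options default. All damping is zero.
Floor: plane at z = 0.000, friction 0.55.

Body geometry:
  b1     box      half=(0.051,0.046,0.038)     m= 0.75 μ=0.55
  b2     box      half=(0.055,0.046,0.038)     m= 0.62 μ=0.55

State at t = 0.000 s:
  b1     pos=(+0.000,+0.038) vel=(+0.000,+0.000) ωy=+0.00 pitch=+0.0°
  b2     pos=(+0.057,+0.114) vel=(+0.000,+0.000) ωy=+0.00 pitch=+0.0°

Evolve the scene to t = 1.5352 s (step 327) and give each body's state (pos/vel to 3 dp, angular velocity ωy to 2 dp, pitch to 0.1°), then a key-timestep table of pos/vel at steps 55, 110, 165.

State at t = 1.5352 s:
  b1     pos=(+0.000,+0.038) vel=(+0.000,+0.000) ωy=+0.00 pitch=+0.0°
  b2     pos=(+0.109,+0.055) vel=(+0.000,+0.000) ωy=+0.00 pitch=+90.0°

Key-timestep trajectory:
   step    t(s)  b1.x    b1.z    b1.vx   b1.vz   b2.x    b2.z    b2.vx   b2.vz 
     55  0.2582   +0.000  +0.038  +0.000  +0.000   +0.082  +0.099  +0.214  -0.280
    110  0.5164   +0.000  +0.038  +0.000  +0.000   +0.134  +0.066  +0.049  +0.010
    165  0.7746   +0.000  +0.038  +0.000  +0.000   +0.111  +0.056  -0.273  -0.175


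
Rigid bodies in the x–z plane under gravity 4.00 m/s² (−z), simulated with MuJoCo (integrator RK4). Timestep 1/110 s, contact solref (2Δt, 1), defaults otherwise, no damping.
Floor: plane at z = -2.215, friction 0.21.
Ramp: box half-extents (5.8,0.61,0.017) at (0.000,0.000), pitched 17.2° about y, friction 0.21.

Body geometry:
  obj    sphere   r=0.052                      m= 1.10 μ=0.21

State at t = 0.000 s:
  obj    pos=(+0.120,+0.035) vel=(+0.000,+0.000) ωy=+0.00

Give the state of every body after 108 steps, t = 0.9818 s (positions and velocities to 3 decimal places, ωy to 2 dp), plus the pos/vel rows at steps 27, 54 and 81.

State at t = 0.9818 s:
  obj    pos=(+0.509,-0.085) vel=(+0.792,-0.245) ωy=+15.95

Key-timestep trajectory:
   step    t(s)  obj.x    obj.z    obj.vx   obj.vz 
     27  0.2455   +0.144  +0.028  +0.198  -0.061
     54  0.4909   +0.217  +0.005  +0.396  -0.123
     81  0.7364   +0.339  -0.033  +0.594  -0.184


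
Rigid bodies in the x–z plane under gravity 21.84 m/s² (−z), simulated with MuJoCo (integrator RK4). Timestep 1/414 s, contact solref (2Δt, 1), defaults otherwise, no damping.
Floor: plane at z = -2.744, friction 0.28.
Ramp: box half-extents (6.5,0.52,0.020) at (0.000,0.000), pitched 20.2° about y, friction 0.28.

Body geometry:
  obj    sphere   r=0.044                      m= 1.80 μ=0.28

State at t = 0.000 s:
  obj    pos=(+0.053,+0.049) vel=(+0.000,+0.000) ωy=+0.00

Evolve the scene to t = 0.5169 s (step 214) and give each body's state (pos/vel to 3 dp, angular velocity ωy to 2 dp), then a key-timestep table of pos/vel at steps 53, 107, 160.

State at t = 0.5169 s:
  obj    pos=(+0.728,-0.200) vel=(+2.613,-0.961) ωy=+63.27

Key-timestep trajectory:
   step    t(s)  obj.x    obj.z    obj.vx   obj.vz 
     53  0.1280   +0.094  +0.033  +0.647  -0.238
    107  0.2585   +0.222  -0.013  +1.307  -0.481
    160  0.3865   +0.431  -0.090  +1.954  -0.719


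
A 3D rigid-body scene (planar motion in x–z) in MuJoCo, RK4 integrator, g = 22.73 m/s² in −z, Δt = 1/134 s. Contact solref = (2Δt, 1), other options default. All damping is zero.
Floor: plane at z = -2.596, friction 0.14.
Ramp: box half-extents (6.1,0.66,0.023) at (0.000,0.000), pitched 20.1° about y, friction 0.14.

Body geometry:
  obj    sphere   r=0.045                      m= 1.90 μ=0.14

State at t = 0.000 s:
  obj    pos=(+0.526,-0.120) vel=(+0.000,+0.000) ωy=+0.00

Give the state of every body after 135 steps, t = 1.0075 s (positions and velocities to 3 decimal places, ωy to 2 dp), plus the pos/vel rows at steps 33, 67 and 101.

State at t = 1.0075 s:
  obj    pos=(+3.186,-1.093) vel=(+5.279,-1.932) ωy=+124.86

Key-timestep trajectory:
   step    t(s)  obj.x    obj.z    obj.vx   obj.vz 
     33  0.2463   +0.685  -0.178  +1.291  -0.472
     67  0.5000   +1.181  -0.360  +2.620  -0.959
    101  0.7537   +2.015  -0.665  +3.950  -1.445


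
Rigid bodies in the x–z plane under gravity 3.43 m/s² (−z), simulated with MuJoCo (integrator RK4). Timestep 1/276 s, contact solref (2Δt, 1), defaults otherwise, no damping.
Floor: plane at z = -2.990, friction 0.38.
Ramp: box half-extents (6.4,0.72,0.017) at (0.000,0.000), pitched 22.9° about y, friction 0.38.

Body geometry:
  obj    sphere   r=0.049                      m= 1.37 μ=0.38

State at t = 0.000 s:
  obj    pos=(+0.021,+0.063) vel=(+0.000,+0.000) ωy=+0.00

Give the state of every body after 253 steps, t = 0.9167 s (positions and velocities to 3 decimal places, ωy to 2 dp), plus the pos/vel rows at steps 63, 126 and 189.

State at t = 0.9167 s:
  obj    pos=(+0.390,-0.093) vel=(+0.805,-0.340) ωy=+17.83

Key-timestep trajectory:
   step    t(s)  obj.x    obj.z    obj.vx   obj.vz 
     63  0.2283   +0.044  +0.053  +0.200  -0.085
    126  0.4565   +0.112  +0.024  +0.401  -0.169
    189  0.6848   +0.227  -0.024  +0.601  -0.254


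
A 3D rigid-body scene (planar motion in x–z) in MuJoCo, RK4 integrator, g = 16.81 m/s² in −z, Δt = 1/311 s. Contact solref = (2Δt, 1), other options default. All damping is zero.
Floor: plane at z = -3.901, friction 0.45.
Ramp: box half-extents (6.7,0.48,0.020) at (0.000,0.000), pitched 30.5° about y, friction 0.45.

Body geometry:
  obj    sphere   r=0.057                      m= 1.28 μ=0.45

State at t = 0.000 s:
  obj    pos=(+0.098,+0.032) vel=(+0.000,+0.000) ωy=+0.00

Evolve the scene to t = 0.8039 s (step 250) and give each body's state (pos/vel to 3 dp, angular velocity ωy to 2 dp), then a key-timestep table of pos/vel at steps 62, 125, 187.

State at t = 0.8039 s:
  obj    pos=(+1.795,-0.968) vel=(+4.221,-2.486) ωy=+85.93

Key-timestep trajectory:
   step    t(s)  obj.x    obj.z    obj.vx   obj.vz 
     62  0.1994   +0.202  -0.030  +1.047  -0.617
    125  0.4019   +0.522  -0.218  +2.111  -1.243
    187  0.6013   +1.047  -0.527  +3.157  -1.860


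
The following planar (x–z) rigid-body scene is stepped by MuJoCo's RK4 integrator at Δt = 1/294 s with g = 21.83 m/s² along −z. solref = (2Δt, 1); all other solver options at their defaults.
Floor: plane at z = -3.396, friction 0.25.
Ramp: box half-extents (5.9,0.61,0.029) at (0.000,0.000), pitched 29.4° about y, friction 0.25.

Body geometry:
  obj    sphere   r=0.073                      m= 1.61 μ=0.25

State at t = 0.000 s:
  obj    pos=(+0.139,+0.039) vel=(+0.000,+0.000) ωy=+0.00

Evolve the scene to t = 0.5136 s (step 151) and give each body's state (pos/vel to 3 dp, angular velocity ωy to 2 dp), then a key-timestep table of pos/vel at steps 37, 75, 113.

State at t = 0.5136 s:
  obj    pos=(+1.019,-0.457) vel=(+3.425,-1.930) ωy=+53.84

Key-timestep trajectory:
   step    t(s)  obj.x    obj.z    obj.vx   obj.vz 
     37  0.1259   +0.192  +0.009  +0.840  -0.473
     75  0.2551   +0.356  -0.084  +1.702  -0.959
    113  0.3844   +0.632  -0.239  +2.564  -1.444


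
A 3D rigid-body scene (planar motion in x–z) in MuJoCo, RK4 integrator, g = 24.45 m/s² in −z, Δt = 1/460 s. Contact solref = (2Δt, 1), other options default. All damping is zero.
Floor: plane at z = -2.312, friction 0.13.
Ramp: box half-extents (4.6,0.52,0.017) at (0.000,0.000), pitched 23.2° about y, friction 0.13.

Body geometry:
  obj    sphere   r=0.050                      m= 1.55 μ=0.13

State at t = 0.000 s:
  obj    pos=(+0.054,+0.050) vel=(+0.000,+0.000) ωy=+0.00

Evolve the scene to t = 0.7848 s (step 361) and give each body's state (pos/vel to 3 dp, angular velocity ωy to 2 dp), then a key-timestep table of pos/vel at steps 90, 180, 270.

State at t = 0.7848 s:
  obj    pos=(+2.001,-0.785) vel=(+4.963,-2.127) ωy=+107.97

Key-timestep trajectory:
   step    t(s)  obj.x    obj.z    obj.vx   obj.vz 
     90  0.1957   +0.175  -0.002  +1.237  -0.530
    180  0.3913   +0.538  -0.158  +2.475  -1.061
    270  0.5870   +1.143  -0.417  +3.712  -1.591


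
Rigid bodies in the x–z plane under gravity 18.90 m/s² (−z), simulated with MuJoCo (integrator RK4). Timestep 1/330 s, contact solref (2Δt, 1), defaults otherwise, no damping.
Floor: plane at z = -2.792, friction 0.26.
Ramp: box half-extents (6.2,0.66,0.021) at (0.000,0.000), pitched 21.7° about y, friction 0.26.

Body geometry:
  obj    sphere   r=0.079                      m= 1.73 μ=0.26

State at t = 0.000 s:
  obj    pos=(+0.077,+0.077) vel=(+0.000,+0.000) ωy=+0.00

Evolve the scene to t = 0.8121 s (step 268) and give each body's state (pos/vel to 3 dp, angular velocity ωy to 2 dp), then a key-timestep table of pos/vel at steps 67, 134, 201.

State at t = 0.8121 s:
  obj    pos=(+1.607,-0.532) vel=(+3.767,-1.499) ωy=+51.31

Key-timestep trajectory:
   step    t(s)  obj.x    obj.z    obj.vx   obj.vz 
     67  0.2030   +0.173  +0.039  +0.942  -0.375
    134  0.4061   +0.459  -0.075  +1.883  -0.749
    201  0.6091   +0.937  -0.265  +2.825  -1.124


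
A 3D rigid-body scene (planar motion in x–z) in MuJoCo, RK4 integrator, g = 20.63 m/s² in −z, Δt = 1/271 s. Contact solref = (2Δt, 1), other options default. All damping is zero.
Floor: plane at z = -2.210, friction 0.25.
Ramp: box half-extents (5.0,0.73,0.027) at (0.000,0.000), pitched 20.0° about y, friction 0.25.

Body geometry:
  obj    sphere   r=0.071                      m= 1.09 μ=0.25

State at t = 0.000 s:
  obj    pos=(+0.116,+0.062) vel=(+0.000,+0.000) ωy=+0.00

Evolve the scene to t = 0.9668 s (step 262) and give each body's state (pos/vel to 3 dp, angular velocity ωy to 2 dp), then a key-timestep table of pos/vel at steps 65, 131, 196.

State at t = 0.9668 s:
  obj    pos=(+2.330,-0.744) vel=(+4.579,-1.667) ωy=+68.62

Key-timestep trajectory:
   step    t(s)  obj.x    obj.z    obj.vx   obj.vz 
     65  0.2399   +0.252  +0.012  +1.136  -0.414
    131  0.4834   +0.669  -0.139  +2.290  -0.833
    196  0.7232   +1.355  -0.389  +3.425  -1.247


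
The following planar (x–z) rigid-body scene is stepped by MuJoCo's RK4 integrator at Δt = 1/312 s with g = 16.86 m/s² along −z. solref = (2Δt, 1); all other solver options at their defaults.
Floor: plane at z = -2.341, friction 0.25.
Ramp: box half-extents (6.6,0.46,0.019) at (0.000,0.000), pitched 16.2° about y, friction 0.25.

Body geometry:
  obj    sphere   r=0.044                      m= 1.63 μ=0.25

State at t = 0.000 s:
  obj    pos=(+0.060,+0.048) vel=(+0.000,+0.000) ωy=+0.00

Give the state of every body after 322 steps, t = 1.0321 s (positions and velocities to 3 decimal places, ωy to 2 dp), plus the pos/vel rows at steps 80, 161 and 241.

State at t = 1.0321 s:
  obj    pos=(+1.778,-0.451) vel=(+3.330,-0.967) ωy=+78.80

Key-timestep trajectory:
   step    t(s)  obj.x    obj.z    obj.vx   obj.vz 
     80  0.2564   +0.166  +0.017  +0.827  -0.240
    161  0.5160   +0.490  -0.077  +1.665  -0.484
    241  0.7724   +1.023  -0.232  +2.492  -0.724


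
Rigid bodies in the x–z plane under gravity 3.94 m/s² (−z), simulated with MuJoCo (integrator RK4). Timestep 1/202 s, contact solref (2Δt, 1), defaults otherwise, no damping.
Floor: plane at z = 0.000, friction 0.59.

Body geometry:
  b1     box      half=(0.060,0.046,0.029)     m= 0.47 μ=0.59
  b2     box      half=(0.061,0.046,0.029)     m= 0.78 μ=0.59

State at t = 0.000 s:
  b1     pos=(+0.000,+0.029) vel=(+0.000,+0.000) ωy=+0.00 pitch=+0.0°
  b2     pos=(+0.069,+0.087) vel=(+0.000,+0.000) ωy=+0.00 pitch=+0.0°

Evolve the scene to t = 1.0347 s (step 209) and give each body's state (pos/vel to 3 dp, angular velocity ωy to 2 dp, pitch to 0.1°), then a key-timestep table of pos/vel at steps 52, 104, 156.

State at t = 1.0347 s:
  b1     pos=(+0.000,+0.029) vel=(+0.000,+0.000) ωy=+0.00 pitch=+0.0°
  b2     pos=(+0.127,+0.063) vel=(-0.069,+0.033) ωy=-1.10 pitch=+86.4°

Key-timestep trajectory:
   step    t(s)  b1.x    b1.z    b1.vx   b1.vz   b2.x    b2.z    b2.vx   b2.vz 
     52  0.2574   +0.000  +0.029  +0.000  +0.000   +0.084  +0.076  +0.113  -0.140
    104  0.5149   +0.000  +0.029  +0.000  +0.000   +0.123  +0.064  +0.192  -0.061
    156  0.7723   +0.000  +0.029  +0.000  +0.000   +0.147  +0.066  +0.001  +0.000


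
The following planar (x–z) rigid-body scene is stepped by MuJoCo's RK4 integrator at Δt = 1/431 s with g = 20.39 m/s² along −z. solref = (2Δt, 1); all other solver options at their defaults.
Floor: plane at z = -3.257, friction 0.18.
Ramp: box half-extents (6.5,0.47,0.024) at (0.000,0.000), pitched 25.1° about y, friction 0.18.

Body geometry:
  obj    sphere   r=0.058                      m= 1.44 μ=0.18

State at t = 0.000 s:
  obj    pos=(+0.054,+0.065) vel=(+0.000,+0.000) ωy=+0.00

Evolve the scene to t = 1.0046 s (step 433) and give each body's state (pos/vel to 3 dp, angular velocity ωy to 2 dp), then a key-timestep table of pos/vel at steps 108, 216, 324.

State at t = 1.0046 s:
  obj    pos=(+2.878,-1.257) vel=(+5.621,-2.633) ωy=+107.00

Key-timestep trajectory:
   step    t(s)  obj.x    obj.z    obj.vx   obj.vz 
    108  0.2506   +0.230  -0.017  +1.402  -0.657
    216  0.5012   +0.757  -0.264  +2.804  -1.314
    324  0.7517   +1.635  -0.675  +4.206  -1.970


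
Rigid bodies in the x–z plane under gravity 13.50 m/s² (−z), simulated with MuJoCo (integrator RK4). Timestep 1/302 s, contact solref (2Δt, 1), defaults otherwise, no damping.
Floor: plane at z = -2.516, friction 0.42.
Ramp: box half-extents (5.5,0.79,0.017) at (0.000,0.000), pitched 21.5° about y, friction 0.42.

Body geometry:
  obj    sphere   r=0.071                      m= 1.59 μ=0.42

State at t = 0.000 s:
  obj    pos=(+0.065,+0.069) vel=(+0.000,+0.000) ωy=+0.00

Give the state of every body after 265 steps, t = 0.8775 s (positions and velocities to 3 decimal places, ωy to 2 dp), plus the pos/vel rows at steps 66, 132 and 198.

State at t = 0.8775 s:
  obj    pos=(+1.331,-0.430) vel=(+2.885,-1.137) ωy=+43.67

Key-timestep trajectory:
   step    t(s)  obj.x    obj.z    obj.vx   obj.vz 
     66  0.2185   +0.144  +0.038  +0.719  -0.283
    132  0.4371   +0.379  -0.055  +1.437  -0.566
    198  0.6556   +0.772  -0.209  +2.156  -0.849


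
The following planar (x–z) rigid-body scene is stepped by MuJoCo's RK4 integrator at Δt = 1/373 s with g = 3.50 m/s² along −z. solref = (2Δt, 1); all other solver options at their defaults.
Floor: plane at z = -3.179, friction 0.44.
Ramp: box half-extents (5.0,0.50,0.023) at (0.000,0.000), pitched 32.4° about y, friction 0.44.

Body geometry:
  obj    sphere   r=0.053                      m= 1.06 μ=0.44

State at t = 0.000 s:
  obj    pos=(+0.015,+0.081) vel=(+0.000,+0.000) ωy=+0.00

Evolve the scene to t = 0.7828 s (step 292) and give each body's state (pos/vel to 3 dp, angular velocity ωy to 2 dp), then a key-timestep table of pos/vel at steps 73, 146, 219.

State at t = 0.7828 s:
  obj    pos=(+0.361,-0.139) vel=(+0.885,-0.562) ωy=+19.78

Key-timestep trajectory:
   step    t(s)  obj.x    obj.z    obj.vx   obj.vz 
     73  0.1957   +0.037  +0.067  +0.221  -0.140
    146  0.3914   +0.102  +0.026  +0.443  -0.281
    219  0.5871   +0.210  -0.043  +0.664  -0.421


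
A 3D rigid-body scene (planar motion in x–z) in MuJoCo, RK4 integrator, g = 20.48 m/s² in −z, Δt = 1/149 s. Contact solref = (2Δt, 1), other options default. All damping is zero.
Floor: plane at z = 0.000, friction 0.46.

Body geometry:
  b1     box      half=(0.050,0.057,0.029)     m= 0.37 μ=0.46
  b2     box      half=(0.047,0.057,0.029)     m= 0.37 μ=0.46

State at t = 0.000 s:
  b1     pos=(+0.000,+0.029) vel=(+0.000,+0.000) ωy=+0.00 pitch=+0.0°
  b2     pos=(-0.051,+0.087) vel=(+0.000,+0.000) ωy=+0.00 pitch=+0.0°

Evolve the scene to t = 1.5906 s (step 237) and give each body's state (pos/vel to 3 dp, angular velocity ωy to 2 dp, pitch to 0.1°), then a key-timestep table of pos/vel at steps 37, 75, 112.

State at t = 1.5906 s:
  b1     pos=(+0.000,+0.029) vel=(+0.000,+0.000) ωy=+0.00 pitch=+0.0°
  b2     pos=(-0.095,+0.047) vel=(+0.000,+0.000) ωy=+0.00 pitch=-90.0°

Key-timestep trajectory:
   step    t(s)  b1.x    b1.z    b1.vx   b1.vz   b2.x    b2.z    b2.vx   b2.vz 
     37  0.2483   +0.000  +0.029  +0.000  +0.000   -0.082  +0.058  -0.343  -0.907
     75  0.5034   +0.000  +0.029  +0.000  +0.000   -0.123  +0.055  -0.007  +0.000
    112  0.7517   +0.000  +0.029  +0.000  +0.000   -0.108  +0.053  +0.269  -0.072


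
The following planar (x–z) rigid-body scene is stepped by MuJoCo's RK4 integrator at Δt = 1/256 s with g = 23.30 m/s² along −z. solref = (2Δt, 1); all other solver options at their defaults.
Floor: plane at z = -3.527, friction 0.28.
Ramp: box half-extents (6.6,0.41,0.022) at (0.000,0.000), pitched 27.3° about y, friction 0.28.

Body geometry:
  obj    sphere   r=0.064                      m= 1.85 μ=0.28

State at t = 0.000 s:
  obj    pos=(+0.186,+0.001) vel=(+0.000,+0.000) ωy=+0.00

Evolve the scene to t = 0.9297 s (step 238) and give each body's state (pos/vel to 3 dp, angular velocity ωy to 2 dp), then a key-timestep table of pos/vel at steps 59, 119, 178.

State at t = 0.9297 s:
  obj    pos=(+3.118,-1.512) vel=(+6.306,-3.255) ωy=+110.87

Key-timestep trajectory:
   step    t(s)  obj.x    obj.z    obj.vx   obj.vz 
     59  0.2305   +0.366  -0.092  +1.564  -0.807
    119  0.4648   +0.919  -0.378  +3.153  -1.628
    178  0.6953   +1.826  -0.846  +4.716  -2.434


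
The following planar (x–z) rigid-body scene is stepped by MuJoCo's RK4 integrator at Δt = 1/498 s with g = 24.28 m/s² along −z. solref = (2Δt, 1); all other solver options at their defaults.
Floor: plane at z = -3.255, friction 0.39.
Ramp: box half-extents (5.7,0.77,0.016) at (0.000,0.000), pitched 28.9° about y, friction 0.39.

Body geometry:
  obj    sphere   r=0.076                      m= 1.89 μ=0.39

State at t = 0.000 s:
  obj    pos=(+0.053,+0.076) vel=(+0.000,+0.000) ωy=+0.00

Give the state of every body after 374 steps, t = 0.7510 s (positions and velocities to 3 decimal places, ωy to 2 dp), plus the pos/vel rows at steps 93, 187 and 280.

State at t = 0.7510 s:
  obj    pos=(+2.122,-1.067) vel=(+5.511,-3.042) ωy=+82.82

Key-timestep trajectory:
   step    t(s)  obj.x    obj.z    obj.vx   obj.vz 
     93  0.1867   +0.181  +0.005  +1.370  -0.757
    187  0.3755   +0.570  -0.210  +2.755  -1.521
    280  0.5622   +1.213  -0.564  +4.126  -2.278


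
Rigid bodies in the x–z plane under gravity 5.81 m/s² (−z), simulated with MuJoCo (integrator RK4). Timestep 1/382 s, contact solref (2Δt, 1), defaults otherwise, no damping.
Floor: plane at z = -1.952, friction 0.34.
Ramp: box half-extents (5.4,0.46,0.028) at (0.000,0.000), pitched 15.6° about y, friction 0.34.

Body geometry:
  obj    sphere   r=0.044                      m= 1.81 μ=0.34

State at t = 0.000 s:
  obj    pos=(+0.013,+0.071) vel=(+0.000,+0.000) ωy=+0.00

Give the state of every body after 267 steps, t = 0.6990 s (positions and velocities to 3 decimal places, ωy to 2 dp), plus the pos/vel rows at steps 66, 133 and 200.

State at t = 0.6990 s:
  obj    pos=(+0.276,-0.002) vel=(+0.751,-0.210) ωy=+17.73

Key-timestep trajectory:
   step    t(s)  obj.x    obj.z    obj.vx   obj.vz 
     66  0.1728   +0.029  +0.067  +0.186  -0.052
    133  0.3482   +0.078  +0.053  +0.374  -0.105
    200  0.5236   +0.160  +0.030  +0.563  -0.157


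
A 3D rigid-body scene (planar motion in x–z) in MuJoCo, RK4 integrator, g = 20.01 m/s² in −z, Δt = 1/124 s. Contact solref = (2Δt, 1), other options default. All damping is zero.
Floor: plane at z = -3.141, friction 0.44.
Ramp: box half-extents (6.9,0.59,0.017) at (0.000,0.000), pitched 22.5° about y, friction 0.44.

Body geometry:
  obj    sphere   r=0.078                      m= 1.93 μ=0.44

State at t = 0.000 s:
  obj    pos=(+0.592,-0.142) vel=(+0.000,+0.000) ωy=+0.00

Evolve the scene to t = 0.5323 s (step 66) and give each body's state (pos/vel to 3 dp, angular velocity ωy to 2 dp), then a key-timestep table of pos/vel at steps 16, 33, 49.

State at t = 0.5323 s:
  obj    pos=(+1.308,-0.439) vel=(+2.689,-1.114) ωy=+37.31

Key-timestep trajectory:
   step    t(s)  obj.x    obj.z    obj.vx   obj.vz 
     16  0.1290   +0.634  -0.160  +0.652  -0.270
     33  0.2661   +0.771  -0.217  +1.345  -0.557
     49  0.3952   +0.987  -0.306  +1.997  -0.827


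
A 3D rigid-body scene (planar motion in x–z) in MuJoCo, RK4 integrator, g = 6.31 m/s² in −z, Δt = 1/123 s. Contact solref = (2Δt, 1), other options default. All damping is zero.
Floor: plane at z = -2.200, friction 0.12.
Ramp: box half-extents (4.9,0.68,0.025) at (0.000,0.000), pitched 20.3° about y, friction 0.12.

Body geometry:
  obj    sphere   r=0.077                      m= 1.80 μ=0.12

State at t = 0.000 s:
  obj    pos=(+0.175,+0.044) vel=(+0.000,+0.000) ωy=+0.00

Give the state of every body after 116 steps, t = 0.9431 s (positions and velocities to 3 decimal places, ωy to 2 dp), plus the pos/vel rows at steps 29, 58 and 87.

State at t = 0.9431 s:
  obj    pos=(+0.827,-0.197) vel=(+1.383,-0.512) ωy=+19.14

Key-timestep trajectory:
   step    t(s)  obj.x    obj.z    obj.vx   obj.vz 
     29  0.2358   +0.216  +0.029  +0.346  -0.128
     58  0.4715   +0.338  -0.016  +0.692  -0.256
     87  0.7073   +0.542  -0.092  +1.038  -0.384


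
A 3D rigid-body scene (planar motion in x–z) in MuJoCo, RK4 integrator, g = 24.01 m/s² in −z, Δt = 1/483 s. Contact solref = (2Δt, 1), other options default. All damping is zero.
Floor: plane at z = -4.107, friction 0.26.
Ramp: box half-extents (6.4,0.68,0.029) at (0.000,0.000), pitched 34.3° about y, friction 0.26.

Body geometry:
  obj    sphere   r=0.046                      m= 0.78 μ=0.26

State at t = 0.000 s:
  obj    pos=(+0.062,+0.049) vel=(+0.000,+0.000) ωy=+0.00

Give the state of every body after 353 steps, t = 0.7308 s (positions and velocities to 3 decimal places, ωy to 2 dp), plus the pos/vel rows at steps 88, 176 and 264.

State at t = 0.7308 s:
  obj    pos=(+2.194,-1.406) vel=(+5.835,-3.981) ωy=+153.52

Key-timestep trajectory:
   step    t(s)  obj.x    obj.z    obj.vx   obj.vz 
     88  0.1822   +0.194  -0.042  +1.455  -0.992
    176  0.3644   +0.592  -0.313  +2.909  -1.985
    264  0.5466   +1.255  -0.765  +4.364  -2.977


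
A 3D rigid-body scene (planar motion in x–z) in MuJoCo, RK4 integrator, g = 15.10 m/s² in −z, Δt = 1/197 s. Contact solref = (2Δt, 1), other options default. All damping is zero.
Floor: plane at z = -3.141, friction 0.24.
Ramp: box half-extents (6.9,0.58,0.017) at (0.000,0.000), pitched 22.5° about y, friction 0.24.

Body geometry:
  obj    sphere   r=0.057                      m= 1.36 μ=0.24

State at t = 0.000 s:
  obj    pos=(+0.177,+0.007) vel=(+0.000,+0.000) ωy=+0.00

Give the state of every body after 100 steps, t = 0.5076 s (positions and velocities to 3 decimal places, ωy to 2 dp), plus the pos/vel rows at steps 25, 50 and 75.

State at t = 0.5076 s:
  obj    pos=(+0.668,-0.197) vel=(+1.936,-0.802) ωy=+36.74

Key-timestep trajectory:
   step    t(s)  obj.x    obj.z    obj.vx   obj.vz 
     25  0.1269   +0.208  -0.006  +0.484  -0.200
     50  0.2538   +0.300  -0.044  +0.968  -0.401
     75  0.3807   +0.453  -0.108  +1.452  -0.601


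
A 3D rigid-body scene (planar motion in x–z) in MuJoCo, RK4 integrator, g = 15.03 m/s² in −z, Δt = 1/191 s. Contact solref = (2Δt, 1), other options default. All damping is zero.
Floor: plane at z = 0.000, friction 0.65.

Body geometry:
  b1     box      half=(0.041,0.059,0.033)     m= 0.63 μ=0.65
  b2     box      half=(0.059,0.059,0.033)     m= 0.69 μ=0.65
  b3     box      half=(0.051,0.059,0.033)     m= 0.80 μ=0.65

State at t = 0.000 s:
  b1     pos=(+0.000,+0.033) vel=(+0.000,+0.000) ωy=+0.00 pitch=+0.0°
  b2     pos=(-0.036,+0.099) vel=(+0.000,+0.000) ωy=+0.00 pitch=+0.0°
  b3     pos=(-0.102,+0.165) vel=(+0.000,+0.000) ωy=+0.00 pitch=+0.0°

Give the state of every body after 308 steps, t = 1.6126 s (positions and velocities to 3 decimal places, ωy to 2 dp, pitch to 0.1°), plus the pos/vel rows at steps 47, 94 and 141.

State at t = 1.6126 s:
  b1     pos=(+0.000,+0.033) vel=(+0.000,+0.000) ωy=+0.00 pitch=+0.0°
  b2     pos=(-0.088,+0.059) vel=(+0.000,+0.000) ωy=+0.00 pitch=-90.0°
  b3     pos=(-0.204,+0.051) vel=(+0.000,+0.000) ωy=+0.00 pitch=-90.0°

Key-timestep trajectory:
   step    t(s)  b1.x    b1.z    b1.vx   b1.vz   b2.x    b2.z    b2.vx   b2.vz   b3.x    b3.z    b3.vx   b3.vz 
     47  0.2461   +0.000  +0.033  +0.000  +0.000   -0.097  +0.061  -0.384  +0.255   -0.204  +0.051  -0.513  -0.278
     94  0.4921   +0.000  +0.033  +0.000  +0.000   -0.119  +0.068  +0.173  -0.018   -0.206  +0.052  +0.161  -0.103
    141  0.7382   +0.000  +0.033  +0.000  +0.000   -0.086  +0.060  -0.234  -0.122   -0.204  +0.051  +0.000  +0.000


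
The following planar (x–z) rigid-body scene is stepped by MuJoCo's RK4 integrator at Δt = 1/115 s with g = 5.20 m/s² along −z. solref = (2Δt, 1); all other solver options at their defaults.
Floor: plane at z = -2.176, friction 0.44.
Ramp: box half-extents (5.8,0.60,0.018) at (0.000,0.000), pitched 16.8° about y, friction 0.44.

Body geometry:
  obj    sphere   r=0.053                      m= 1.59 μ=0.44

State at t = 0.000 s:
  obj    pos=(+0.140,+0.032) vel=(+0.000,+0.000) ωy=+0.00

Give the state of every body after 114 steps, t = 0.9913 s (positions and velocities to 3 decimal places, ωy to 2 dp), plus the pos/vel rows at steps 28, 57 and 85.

State at t = 0.9913 s:
  obj    pos=(+0.645,-0.121) vel=(+1.019,-0.308) ωy=+20.07

Key-timestep trajectory:
   step    t(s)  obj.x    obj.z    obj.vx   obj.vz 
     28  0.2435   +0.170  +0.023  +0.250  -0.076
     57  0.4957   +0.266  -0.006  +0.509  -0.154
     85  0.7391   +0.421  -0.053  +0.760  -0.229


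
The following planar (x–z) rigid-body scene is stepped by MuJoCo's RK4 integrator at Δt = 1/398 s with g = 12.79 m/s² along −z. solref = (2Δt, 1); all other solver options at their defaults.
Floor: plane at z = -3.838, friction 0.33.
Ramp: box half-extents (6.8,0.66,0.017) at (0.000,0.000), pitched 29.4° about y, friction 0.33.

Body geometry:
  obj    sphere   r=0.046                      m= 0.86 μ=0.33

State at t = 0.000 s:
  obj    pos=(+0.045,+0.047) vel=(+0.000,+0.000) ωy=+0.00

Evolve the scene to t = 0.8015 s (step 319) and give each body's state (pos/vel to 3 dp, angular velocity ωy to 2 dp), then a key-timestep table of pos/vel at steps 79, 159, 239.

State at t = 0.8015 s:
  obj    pos=(+1.300,-0.660) vel=(+3.132,-1.765) ωy=+78.13

Key-timestep trajectory:
   step    t(s)  obj.x    obj.z    obj.vx   obj.vz 
     79  0.1985   +0.122  +0.004  +0.776  -0.437
    159  0.3995   +0.357  -0.129  +1.561  -0.880
    239  0.6005   +0.750  -0.350  +2.346  -1.322
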